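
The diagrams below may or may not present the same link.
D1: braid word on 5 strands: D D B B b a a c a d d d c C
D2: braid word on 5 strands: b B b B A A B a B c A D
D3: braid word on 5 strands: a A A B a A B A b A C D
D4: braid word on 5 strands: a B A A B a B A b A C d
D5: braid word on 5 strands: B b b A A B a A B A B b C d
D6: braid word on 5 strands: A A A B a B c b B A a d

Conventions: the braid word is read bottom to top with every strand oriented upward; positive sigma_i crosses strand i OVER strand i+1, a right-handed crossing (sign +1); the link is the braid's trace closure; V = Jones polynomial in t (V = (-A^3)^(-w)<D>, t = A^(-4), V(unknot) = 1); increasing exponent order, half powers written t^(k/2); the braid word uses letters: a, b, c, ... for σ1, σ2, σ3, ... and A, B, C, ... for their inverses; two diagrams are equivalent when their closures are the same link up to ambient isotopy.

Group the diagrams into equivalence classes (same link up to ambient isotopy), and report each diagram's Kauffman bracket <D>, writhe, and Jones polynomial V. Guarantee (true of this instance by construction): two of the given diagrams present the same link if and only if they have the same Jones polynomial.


classes: {D1} | {D2, D3, D4, D5, D6}
V(D1) = t + t^3 - t^4  [14 crossings, <D> = -A^-4 + 1 + A^8, w = +4]
V(D2) = -t^-6 + t^-5 - t^-4 + 2t^-3 - t^-2 + t^-1  (w -4, c 12, <D> = A^-8 - A^-4 + 2 - A^4 + A^8 - A^12)
D3 (bracket A^-14 - A^-10 + 2A^-6 - A^-2 + A^2 - A^6; 12 crossings at w = -6): V = -t^-6 + t^-5 - t^-4 + 2t^-3 - t^-2 + t^-1
V(D4) = -t^-6 + t^-5 - t^-4 + 2t^-3 - t^-2 + t^-1  [12 crossings, <D> = A^-8 - A^-4 + 2 - A^4 + A^8 - A^12, w = -4]
D5 (bracket A^-8 - A^-4 + 2 - A^4 + A^8 - A^12; 14 crossings at w = -4): V = -t^-6 + t^-5 - t^-4 + 2t^-3 - t^-2 + t^-1
D6 (bracket A^-2 - A^2 + 2A^6 - A^10 + A^14 - A^18; 12 crossings at w = -2): V = -t^-6 + t^-5 - t^-4 + 2t^-3 - t^-2 + t^-1
note: comparing 6 Jones polynomials yields 2 groups


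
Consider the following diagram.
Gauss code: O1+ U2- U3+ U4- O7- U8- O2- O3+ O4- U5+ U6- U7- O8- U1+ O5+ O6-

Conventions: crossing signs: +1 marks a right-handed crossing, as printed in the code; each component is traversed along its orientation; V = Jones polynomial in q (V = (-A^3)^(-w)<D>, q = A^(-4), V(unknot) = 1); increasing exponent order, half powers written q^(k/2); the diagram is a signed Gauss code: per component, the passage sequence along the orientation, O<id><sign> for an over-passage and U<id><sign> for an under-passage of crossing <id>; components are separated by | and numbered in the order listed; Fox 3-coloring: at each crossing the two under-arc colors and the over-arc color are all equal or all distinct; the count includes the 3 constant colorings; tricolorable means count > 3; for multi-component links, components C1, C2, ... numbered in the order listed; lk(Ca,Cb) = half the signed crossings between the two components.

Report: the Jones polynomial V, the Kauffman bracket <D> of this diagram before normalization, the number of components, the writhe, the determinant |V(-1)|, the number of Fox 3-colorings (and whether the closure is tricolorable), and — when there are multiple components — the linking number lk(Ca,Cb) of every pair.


Jones polynomial: V(q) = -q^-4 + q^-3 + q^-1
<D> = A^-2 + A^6 - A^10; writhe -2
components 1, writhe -2 (8 crossings)
3-colorings: 9 of 3^8, det 3 — tricolorable
note: w = -2 shifts under R1 moves; the (-A^3)^(2) factor cancels that in V


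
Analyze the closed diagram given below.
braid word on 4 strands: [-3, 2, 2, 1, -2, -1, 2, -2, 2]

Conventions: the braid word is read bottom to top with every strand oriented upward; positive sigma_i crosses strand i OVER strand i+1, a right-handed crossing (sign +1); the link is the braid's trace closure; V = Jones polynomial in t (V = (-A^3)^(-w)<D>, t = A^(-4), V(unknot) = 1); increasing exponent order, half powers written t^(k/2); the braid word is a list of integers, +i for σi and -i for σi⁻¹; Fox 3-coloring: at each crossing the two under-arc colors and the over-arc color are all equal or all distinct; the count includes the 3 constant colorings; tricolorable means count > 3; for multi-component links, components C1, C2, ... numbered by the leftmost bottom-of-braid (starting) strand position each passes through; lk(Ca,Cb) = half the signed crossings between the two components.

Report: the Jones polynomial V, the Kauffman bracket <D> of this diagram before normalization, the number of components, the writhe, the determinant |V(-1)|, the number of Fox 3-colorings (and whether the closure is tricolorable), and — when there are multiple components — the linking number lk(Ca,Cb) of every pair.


V = t + t^3 - t^4
<D> = A^-13 - A^-9 - A^-1 (w = +1)
1 component over 9 crossings, w = +1
9 Fox colorings among 3^9, |V(-1)| = 3: tricolorable
why: det 3 = |V(-1)|; divisible by 3, so tricolorable


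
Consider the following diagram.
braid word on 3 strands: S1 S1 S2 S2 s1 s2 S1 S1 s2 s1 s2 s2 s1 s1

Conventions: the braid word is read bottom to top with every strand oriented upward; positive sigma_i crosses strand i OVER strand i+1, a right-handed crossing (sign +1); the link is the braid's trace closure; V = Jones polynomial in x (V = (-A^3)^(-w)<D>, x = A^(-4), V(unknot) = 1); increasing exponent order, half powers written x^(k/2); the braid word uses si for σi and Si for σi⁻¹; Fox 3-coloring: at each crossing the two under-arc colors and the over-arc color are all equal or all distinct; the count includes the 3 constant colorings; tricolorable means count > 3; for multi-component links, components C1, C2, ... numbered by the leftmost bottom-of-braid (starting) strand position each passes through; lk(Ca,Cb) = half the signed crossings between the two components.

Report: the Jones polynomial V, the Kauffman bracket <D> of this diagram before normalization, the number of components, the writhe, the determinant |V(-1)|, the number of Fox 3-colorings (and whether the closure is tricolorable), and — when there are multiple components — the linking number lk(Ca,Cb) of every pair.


V(x) = 2 + x^2 + x^4
bracket: A^-10 + A^-2 + 2A^6, w = +2
3 components, writhe +2, over 14 crossings
lk(C1,C2) = +1
linking number lk(C1,C3) = +1
lk(C2,C3): -1
det 4, colorings 3 of 3^14 — not tricolorable
observation: summing lk over 3 pairs gives +1


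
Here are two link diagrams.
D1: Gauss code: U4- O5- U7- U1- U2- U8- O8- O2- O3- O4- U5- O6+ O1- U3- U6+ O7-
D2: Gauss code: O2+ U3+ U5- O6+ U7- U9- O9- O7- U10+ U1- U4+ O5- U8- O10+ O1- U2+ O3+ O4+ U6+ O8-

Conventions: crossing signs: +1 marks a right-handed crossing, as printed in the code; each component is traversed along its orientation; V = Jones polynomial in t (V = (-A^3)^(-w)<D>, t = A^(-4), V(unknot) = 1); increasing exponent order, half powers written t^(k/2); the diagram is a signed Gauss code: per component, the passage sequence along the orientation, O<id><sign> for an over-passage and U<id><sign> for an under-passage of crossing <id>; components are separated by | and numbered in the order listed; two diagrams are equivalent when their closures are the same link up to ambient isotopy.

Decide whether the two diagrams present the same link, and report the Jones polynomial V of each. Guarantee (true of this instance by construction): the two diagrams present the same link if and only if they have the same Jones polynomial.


equivalent: no
D1 (bracket A^-14 - A^-10 + 2A^-6 - A^-2 + A^2 - A^6; 8 crossings at w = -6): V = -t^-6 + t^-5 - t^-4 + 2t^-3 - t^-2 + t^-1
D2 (bracket 1; 10 crossings at w = 0): V = 1
key observation: V(t) takes 2 values over 2 diagrams, fixing the grouping


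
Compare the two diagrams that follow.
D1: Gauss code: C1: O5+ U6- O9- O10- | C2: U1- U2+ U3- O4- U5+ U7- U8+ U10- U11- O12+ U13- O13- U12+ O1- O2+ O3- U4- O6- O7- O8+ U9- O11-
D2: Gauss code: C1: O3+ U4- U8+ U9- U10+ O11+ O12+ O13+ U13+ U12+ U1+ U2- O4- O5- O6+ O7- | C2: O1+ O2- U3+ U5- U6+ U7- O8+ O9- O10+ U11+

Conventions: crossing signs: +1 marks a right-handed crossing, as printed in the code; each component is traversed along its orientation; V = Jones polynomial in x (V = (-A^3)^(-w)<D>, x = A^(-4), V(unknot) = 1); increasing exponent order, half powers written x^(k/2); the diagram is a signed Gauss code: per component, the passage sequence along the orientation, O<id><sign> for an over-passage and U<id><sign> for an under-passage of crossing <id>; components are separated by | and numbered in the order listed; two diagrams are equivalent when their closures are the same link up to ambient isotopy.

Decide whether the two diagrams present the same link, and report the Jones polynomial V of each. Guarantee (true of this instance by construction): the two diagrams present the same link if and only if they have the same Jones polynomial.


equivalent: no
D1 (bracket A^-9 + 2A^-1 - A^3 + A^7 - A^11; 13 crossings at w = -5): V = x^(-13/2) - x^(-11/2) + x^(-9/2) - 2x^(-7/2) - x^(-3/2)
V(D2) = -x^(1/2) - x^(5/2)  (w +3, c 13, <D> = A^-1 + A^7)
key observation: V(x) takes 2 values over 2 diagrams, fixing the grouping


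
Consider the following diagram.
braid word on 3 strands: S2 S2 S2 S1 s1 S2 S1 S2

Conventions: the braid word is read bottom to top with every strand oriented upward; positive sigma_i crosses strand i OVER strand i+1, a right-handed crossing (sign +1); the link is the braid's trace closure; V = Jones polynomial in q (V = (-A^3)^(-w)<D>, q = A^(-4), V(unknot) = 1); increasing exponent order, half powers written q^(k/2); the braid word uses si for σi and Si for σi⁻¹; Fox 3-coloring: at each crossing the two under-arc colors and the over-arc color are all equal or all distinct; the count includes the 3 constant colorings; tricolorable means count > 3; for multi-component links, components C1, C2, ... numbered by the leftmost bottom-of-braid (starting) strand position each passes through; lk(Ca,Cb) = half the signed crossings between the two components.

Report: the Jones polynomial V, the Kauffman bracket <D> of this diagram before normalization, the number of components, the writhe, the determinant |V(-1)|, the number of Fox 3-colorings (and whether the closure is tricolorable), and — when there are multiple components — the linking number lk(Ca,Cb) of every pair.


V = -q^-7 + q^-6 - q^-5 + q^-4 + q^-2
<D> = A^-10 + A^-2 - A^2 + A^6 - A^10 (w = -6)
1 component over 8 crossings, w = -6
3 Fox colorings among 3^8, |V(-1)| = 5: not tricolorable
why: det 5 = |V(-1)|; not divisible by 3, so not tricolorable


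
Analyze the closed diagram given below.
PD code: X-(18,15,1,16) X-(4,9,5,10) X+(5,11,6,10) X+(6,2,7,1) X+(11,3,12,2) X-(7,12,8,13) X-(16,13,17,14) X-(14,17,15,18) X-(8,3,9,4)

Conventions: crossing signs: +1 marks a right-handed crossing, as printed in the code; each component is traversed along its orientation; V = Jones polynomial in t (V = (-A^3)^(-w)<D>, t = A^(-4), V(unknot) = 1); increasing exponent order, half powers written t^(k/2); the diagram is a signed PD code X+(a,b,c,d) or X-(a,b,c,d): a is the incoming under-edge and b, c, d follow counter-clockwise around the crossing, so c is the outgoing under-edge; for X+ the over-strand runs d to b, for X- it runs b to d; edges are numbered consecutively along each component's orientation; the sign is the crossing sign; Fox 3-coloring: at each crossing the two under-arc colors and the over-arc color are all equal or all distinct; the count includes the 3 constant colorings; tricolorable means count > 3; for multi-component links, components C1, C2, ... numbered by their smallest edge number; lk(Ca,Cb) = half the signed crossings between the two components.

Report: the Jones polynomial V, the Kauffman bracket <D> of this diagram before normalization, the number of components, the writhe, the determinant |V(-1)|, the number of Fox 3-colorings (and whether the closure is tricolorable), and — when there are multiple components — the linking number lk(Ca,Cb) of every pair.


V = -t^-4 + t^-3 + t^-1
<D> = -A^-5 - A^3 + A^7 (w = -3)
1 component over 9 crossings, w = -3
9 Fox colorings among 3^9, |V(-1)| = 3: tricolorable
why: |V(-1)| = 3: so tricolorable, since 3 divides 3


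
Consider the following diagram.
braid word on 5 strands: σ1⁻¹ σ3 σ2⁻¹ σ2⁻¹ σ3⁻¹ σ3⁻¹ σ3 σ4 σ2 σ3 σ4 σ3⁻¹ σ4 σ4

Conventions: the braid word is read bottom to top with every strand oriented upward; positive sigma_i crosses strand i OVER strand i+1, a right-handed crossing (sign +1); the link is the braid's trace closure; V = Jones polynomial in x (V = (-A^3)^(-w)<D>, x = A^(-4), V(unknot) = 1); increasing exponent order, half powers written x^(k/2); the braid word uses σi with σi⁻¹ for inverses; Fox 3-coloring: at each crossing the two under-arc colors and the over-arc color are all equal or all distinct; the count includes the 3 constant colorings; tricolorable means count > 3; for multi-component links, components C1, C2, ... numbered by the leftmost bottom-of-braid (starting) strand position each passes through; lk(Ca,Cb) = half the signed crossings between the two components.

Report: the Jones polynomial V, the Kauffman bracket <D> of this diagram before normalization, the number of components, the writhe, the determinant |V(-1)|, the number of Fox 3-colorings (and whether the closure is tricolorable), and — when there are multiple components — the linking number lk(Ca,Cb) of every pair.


V(x) = x^-1 - 1 + 2x - 3x^2 + 3x^3 - 2x^4 + 2x^5 - x^6
bracket: -A^-18 + 2A^-14 - 2A^-10 + 3A^-6 - 3A^-2 + 2A^2 - A^6 + A^10, w = +2
1 component, writhe +2, over 14 crossings
det 15, colorings 9 of 3^14 — tricolorable
observation: w = +2 shifts under R1 moves; the (-A^3)^(-2) factor cancels that in V


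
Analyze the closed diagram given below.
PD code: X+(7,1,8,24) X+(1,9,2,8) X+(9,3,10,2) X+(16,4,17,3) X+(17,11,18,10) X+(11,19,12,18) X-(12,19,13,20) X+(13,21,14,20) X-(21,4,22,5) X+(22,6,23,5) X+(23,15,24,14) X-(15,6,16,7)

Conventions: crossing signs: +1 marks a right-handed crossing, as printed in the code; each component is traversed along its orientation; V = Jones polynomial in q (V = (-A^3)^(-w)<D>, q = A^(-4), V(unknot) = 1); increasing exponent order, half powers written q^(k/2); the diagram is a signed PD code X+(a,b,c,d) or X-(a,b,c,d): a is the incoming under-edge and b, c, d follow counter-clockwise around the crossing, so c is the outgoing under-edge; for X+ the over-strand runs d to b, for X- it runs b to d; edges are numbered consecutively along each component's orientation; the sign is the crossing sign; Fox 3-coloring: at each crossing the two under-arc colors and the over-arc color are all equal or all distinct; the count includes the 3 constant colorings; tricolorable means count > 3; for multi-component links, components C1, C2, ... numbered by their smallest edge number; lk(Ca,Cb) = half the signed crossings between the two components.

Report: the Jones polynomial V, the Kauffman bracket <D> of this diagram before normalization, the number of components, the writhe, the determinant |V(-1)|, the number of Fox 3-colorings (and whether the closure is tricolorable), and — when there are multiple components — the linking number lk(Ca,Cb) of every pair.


V(q) = q^2 + 2q^4 - 2q^5 + q^6 - 2q^7 + q^8
bracket: A^-14 - 2A^-10 + A^-6 - 2A^-2 + 2A^2 + A^10, w = +6
1 component, writhe +6, over 12 crossings
det 9, colorings 27 of 3^12 — tricolorable
observation: w = +6 (over 12 crossings) is diagram-only; (-A^3)^(-6) removes it from V


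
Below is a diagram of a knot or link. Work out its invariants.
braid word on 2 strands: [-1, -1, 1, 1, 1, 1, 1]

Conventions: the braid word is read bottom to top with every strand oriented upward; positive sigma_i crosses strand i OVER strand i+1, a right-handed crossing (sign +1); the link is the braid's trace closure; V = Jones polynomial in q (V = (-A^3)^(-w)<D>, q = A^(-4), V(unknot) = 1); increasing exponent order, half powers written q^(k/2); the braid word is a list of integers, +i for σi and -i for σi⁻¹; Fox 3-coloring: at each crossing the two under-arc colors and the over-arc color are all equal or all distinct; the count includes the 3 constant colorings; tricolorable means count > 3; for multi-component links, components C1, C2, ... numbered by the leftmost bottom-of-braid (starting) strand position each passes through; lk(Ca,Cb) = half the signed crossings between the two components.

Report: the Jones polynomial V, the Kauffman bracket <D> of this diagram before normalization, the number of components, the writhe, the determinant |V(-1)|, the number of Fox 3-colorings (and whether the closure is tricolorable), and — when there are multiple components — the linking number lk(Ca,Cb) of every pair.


V = q + q^3 - q^4
<D> = A^-7 - A^-3 - A^5 (w = +3)
1 component over 7 crossings, w = +3
9 Fox colorings among 3^7, |V(-1)| = 3: tricolorable
why: free reduction leaves σ1 σ1 σ1 of the original 7 letters


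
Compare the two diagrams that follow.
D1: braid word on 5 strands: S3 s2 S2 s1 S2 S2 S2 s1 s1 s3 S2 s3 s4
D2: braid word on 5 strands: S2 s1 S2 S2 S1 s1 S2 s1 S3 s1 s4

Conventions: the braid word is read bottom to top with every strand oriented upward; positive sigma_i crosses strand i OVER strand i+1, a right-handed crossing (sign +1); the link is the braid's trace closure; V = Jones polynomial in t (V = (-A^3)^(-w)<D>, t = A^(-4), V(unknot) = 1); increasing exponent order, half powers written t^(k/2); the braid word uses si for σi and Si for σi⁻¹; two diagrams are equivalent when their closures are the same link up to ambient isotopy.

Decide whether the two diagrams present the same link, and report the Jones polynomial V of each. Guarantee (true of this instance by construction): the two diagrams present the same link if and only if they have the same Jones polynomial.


equivalent: yes
D1 (bracket -A^-7 + 2A^-3 - 2A + 4A^5 - 3A^9 + 3A^13 - 2A^17 + A^21; 13 crossings at w = +1): V = -t^(-9/2) + 2t^(-7/2) - 3t^(-5/2) + 3t^(-3/2) - 4t^(-1/2) + 2t^(1/2) - 2t^(3/2) + t^(5/2)
D2 (bracket -A^-13 + 2A^-9 - 2A^-5 + 4A^-1 - 3A^3 + 3A^7 - 2A^11 + A^15; 11 crossings at w = -1): V = -t^(-9/2) + 2t^(-7/2) - 3t^(-5/2) + 3t^(-3/2) - 4t^(-1/2) + 2t^(1/2) - 2t^(3/2) + t^(5/2)
key observation: one V(t) for all 2 diagrams — one class (guaranteed)


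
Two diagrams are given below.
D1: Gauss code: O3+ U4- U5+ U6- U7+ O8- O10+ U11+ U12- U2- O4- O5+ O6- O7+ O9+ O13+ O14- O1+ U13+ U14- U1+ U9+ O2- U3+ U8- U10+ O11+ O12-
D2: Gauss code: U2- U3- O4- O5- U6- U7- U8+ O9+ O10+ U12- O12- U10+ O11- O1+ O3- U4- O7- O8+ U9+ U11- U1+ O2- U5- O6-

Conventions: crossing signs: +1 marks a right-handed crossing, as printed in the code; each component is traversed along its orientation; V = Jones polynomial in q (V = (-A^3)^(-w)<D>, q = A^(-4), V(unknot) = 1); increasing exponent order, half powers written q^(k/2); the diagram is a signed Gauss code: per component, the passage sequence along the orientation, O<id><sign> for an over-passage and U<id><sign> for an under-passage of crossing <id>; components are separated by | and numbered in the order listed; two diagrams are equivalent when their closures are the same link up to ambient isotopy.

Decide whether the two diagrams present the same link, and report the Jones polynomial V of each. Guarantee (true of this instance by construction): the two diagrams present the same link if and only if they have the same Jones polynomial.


same link: no
V(D1) = 1  [14 crossings, <D> = A^6, w = +2]
V(D2) = -q^-6 + q^-5 - q^-4 + 2q^-3 - q^-2 + q^-1  (w -4, c 12, <D> = A^-8 - A^-4 + 2 - A^4 + A^8 - A^12)
note: comparing 2 Jones polynomials yields 2 groups


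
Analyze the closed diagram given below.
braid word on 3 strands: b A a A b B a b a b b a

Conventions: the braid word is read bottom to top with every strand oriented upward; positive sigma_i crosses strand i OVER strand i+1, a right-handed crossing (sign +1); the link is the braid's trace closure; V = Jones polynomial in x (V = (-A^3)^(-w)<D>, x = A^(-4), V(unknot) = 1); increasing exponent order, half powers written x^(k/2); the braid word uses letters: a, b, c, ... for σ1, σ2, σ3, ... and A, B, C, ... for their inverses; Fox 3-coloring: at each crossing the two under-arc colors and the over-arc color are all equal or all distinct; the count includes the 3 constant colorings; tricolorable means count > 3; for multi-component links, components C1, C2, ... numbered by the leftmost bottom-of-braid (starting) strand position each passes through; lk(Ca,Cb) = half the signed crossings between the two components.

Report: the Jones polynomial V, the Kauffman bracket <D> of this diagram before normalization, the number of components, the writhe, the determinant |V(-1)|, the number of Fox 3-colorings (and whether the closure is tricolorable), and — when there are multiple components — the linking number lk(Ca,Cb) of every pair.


Jones polynomial: V(x) = x^2 + x^4 + 2x^6
<D> = 2A^-6 + A^2 + A^10; writhe +6
components 3, writhe +6 (12 crossings)
linking number lk(C1,C2) = +1
lk(C1,C3): +1
lk(C2,C3) = +1
3-colorings: 3 of 3^12, det 4 — not tricolorable
note: summing lk over 3 pairs gives +3


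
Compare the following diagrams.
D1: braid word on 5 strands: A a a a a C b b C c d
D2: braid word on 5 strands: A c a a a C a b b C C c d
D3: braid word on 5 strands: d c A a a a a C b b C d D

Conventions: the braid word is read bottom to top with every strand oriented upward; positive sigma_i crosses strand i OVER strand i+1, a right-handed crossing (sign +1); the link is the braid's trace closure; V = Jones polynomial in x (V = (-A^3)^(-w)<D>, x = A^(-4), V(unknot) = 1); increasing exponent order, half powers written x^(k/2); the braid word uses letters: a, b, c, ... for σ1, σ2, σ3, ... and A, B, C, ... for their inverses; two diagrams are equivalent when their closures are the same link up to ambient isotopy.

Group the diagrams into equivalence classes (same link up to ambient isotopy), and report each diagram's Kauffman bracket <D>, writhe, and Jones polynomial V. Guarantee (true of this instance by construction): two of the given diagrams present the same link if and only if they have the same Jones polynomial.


equivalence classes: {D1, D2, D3}
D1 (bracket -A^-11 + A^-7 - A^-3 + 2A + A^9; 11 crossings at w = +5): V = -x^(3/2) - 2x^(7/2) + x^(9/2) - x^(11/2) + x^(13/2)
D2 (bracket -A^-11 + A^-7 - A^-3 + 2A + A^9; 13 crossings at w = +5): V = -x^(3/2) - 2x^(7/2) + x^(9/2) - x^(11/2) + x^(13/2)
V(D3) = -x^(3/2) - 2x^(7/2) + x^(9/2) - x^(11/2) + x^(13/2)  [13 crossings, <D> = -A^-11 + A^-7 - A^-3 + 2A + A^9, w = +5]
key observation: one V(x) for all 3 diagrams — one class (guaranteed)


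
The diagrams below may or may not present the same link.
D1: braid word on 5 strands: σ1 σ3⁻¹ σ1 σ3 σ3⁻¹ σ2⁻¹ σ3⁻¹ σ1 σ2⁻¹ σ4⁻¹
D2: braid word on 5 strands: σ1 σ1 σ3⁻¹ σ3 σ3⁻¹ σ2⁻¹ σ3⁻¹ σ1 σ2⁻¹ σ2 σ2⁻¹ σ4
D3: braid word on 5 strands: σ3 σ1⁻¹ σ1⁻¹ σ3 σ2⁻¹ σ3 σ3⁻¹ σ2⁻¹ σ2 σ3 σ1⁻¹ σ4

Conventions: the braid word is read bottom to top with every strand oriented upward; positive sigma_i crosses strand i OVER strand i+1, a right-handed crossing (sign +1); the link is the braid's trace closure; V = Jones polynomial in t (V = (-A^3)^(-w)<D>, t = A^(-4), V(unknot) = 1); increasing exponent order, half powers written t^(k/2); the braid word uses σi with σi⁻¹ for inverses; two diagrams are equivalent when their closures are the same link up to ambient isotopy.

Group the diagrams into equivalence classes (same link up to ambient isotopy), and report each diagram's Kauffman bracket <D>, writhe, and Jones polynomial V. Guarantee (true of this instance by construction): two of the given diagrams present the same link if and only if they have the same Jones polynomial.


classes: {D1, D2} | {D3}
V(D1) = -t^-3 + 2t^-2 - 2t^-1 + 3 - 2t + 2t^2 - t^3  [10 crossings, <D> = -A^-18 + 2A^-14 - 2A^-10 + 3A^-6 - 2A^-2 + 2A^2 - A^6, w = -2]
V(D2) = -t^-3 + 2t^-2 - 2t^-1 + 3 - 2t + 2t^2 - t^3  [12 crossings, <D> = -A^-12 + 2A^-8 - 2A^-4 + 3 - 2A^4 + 2A^8 - A^12, w = 0]
V(D3) = -t^-3 + t^-2 - t^-1 + 3 - t + t^2 - t^3  (w 0, c 12, <D> = -A^-12 + A^-8 - A^-4 + 3 - A^4 + A^8 - A^12)
insight: 2 classes among 3 diagrams; unequal V(t) rules out equality


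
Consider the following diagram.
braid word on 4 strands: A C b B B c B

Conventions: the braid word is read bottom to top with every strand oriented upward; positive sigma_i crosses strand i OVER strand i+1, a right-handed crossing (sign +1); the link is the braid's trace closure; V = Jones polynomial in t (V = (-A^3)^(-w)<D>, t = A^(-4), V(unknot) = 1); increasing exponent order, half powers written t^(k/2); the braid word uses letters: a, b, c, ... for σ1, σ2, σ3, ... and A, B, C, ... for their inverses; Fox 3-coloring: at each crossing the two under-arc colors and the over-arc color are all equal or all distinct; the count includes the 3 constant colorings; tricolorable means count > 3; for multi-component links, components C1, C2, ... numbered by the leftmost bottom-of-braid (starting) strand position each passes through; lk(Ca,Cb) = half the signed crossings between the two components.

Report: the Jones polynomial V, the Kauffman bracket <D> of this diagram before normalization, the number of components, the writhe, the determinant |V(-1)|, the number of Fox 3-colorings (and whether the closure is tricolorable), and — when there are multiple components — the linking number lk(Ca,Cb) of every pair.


V = 1
<D> = -A^-9 (w = -3)
1 component over 7 crossings, w = -3
3 Fox colorings among 3^7, |V(-1)| = 1: not tricolorable
why: inverse pairs cancel, leaving σ1⁻¹ σ3⁻¹ σ2⁻¹ σ3 σ2⁻¹


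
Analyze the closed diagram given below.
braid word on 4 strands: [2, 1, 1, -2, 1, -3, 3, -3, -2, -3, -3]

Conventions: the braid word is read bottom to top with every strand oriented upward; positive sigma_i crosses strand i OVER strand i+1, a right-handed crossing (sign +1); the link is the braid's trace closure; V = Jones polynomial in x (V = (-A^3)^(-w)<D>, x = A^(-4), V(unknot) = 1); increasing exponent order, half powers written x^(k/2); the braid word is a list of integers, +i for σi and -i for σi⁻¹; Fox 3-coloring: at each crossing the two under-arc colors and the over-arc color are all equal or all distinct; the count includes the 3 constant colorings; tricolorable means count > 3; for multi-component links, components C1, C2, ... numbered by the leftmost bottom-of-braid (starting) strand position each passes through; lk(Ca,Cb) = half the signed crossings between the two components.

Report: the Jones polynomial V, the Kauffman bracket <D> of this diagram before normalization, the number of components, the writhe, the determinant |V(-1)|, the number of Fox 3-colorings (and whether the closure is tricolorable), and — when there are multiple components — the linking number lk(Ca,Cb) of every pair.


V(x) = -x^-3 + 2x^-2 - 2x^-1 + 3 - 2x + 2x^2 - x^3
bracket: A^-15 - 2A^-11 + 2A^-7 - 3A^-3 + 2A - 2A^5 + A^9, w = -1
1 component, writhe -1, over 11 crossings
det 13, colorings 3 of 3^11 — not tricolorable
observation: det 13 = |V(-1)|; not divisible by 3, so not tricolorable


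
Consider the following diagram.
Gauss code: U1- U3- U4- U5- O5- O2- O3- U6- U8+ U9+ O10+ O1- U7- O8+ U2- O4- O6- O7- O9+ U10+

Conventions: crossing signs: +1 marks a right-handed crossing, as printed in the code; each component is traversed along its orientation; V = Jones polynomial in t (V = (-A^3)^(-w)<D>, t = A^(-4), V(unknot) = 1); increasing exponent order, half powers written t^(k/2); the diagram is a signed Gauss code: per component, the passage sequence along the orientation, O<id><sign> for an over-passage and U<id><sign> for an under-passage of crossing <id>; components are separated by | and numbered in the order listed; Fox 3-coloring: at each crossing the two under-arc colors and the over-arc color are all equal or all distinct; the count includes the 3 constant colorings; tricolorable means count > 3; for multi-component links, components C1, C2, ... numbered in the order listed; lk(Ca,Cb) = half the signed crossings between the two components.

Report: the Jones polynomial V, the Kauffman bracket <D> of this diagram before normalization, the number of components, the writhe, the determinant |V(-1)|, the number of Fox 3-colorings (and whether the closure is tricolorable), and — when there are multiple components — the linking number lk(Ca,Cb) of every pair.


V = -t^-4 + t^-3 + t^-1
<D> = A^-8 + 1 - A^4 (w = -4)
1 component over 10 crossings, w = -4
9 Fox colorings among 3^10, |V(-1)| = 3: tricolorable
why: w = -4 shifts under R1 moves; the (-A^3)^(4) factor cancels that in V


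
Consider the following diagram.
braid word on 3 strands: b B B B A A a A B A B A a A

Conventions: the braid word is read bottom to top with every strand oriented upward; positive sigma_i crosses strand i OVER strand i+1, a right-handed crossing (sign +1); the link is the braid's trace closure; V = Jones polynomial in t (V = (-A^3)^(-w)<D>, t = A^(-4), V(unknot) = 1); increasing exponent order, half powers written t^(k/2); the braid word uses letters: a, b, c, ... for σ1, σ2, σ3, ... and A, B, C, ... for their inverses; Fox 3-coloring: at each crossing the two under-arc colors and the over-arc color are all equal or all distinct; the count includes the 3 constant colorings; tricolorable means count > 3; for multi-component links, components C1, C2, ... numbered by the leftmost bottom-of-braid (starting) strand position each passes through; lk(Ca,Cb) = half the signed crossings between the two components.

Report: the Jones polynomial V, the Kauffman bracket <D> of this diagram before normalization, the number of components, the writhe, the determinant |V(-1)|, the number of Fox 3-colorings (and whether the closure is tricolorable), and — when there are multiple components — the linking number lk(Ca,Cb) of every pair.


V = -t^-8 + t^-5 + t^-3
<D> = A^-12 + A^-4 - A^8 (w = -8)
1 component over 14 crossings, w = -8
9 Fox colorings among 3^14, |V(-1)| = 3: tricolorable
why: the span of V is 5, forcing >= 5 crossings in any diagram


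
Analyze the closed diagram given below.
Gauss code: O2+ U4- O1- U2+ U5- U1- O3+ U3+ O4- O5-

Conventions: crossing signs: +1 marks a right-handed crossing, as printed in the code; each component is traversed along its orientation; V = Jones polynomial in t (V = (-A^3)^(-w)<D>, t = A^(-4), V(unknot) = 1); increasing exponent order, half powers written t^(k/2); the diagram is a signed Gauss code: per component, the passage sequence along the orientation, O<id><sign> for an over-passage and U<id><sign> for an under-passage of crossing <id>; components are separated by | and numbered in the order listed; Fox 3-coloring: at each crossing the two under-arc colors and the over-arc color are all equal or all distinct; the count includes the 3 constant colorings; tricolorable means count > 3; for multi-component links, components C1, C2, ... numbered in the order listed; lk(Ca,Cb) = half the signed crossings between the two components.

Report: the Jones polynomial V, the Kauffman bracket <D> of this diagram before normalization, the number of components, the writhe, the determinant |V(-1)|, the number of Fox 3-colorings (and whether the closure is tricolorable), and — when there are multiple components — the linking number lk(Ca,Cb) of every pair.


V = 1
<D> = -A^-3 (w = -1)
1 component over 5 crossings, w = -1
3 Fox colorings among 3^5, |V(-1)| = 1: not tricolorable
why: w = -1 shifts under R1 moves; the (-A^3)^(1) factor cancels that in V


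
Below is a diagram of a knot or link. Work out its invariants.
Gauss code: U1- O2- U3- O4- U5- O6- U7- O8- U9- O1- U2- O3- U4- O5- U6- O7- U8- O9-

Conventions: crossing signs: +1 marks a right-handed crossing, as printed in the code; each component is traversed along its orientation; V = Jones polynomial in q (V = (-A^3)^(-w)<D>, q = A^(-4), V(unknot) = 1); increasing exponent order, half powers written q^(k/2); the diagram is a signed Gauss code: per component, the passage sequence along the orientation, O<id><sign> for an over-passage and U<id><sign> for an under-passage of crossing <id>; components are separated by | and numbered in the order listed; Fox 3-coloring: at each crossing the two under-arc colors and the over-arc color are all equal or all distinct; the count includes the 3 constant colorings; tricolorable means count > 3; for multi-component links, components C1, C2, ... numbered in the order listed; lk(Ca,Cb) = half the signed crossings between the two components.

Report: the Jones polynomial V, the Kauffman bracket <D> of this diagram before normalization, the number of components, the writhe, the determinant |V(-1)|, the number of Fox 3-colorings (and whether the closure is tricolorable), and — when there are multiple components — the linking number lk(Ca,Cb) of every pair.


Jones polynomial: V(q) = -q^-13 + q^-12 - q^-11 + q^-10 - q^-9 + q^-8 - q^-7 + q^-6 + q^-4
<D> = -A^-11 - A^-3 + A - A^5 + A^9 - A^13 + A^17 - A^21 + A^25; writhe -9
components 1, writhe -9 (9 crossings)
3-colorings: 9 of 3^9, det 9 — tricolorable
note: |V(-1)| = 9: so tricolorable, since 3 divides 9


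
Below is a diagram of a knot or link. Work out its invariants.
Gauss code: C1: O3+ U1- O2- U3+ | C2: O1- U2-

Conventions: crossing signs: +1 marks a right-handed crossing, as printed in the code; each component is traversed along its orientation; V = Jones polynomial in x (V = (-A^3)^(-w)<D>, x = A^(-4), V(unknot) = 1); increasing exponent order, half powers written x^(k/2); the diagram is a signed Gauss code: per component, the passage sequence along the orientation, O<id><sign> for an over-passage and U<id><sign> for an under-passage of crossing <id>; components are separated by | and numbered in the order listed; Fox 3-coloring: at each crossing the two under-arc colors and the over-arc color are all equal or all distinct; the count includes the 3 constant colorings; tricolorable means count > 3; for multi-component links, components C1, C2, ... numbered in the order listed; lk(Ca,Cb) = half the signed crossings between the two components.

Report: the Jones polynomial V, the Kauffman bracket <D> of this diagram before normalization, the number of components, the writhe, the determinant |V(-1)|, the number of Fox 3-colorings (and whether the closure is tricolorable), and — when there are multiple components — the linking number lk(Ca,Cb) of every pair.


Jones polynomial: V(x) = -x^(-5/2) - x^(-1/2)
<D> = A^-1 + A^7; writhe -1
components 2, writhe -1 (3 crossings)
linking number lk(C1,C2) = -1
3-colorings: 3 of 3^3, det 2 — not tricolorable
note: det 2 = |V(-1)|; not divisible by 3, so not tricolorable


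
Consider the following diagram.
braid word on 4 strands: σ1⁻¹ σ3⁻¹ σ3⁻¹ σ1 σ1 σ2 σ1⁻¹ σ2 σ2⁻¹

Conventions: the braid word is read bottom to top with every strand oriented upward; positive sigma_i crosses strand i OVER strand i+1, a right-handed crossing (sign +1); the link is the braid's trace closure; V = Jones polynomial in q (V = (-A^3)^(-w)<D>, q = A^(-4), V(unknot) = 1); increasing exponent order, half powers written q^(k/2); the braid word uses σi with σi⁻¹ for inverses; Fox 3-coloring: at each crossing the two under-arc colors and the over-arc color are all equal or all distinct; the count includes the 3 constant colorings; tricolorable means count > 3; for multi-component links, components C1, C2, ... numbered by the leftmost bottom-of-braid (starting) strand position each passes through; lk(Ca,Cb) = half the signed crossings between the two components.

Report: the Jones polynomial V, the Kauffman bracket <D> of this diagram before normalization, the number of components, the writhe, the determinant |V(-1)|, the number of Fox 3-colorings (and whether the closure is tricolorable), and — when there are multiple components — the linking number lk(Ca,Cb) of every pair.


V = q^-3 + q^-2 + q^-1 + 1
<D> = -A^-3 - A - A^5 - A^9 (w = -1)
3 components over 9 crossings, w = -1
lk(C1,C2): 0
lk(C1,C3) = -1
linking number lk(C2,C3) = 0
9 Fox colorings among 3^9, |V(-1)| = 0: tricolorable
why: the span of V is 3, within the link bound 9 + 3 - 1


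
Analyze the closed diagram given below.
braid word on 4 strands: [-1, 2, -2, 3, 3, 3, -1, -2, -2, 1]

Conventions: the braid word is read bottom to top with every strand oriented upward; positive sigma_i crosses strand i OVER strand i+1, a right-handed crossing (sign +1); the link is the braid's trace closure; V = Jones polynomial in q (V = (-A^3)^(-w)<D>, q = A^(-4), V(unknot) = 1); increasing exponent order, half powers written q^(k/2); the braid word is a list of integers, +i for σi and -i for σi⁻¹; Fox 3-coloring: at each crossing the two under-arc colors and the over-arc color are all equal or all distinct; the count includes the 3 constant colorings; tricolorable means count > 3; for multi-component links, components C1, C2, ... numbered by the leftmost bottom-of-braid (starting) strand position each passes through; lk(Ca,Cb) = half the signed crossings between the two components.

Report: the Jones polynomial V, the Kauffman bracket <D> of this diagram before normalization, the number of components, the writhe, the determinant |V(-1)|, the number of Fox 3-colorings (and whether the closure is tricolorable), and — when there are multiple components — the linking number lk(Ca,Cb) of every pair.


Jones polynomial: V(q) = -q^(-3/2) - 2q^(1/2) + q^(3/2) - q^(5/2) + q^(7/2)
<D> = A^-14 - A^-10 + A^-6 - 2A^-2 - A^6; writhe 0
components 2, writhe 0 (10 crossings)
linking number lk(C1,C2) = -1
3-colorings: 9 of 3^10, det 6 — tricolorable
note: the 1 component pair carries total linking -1


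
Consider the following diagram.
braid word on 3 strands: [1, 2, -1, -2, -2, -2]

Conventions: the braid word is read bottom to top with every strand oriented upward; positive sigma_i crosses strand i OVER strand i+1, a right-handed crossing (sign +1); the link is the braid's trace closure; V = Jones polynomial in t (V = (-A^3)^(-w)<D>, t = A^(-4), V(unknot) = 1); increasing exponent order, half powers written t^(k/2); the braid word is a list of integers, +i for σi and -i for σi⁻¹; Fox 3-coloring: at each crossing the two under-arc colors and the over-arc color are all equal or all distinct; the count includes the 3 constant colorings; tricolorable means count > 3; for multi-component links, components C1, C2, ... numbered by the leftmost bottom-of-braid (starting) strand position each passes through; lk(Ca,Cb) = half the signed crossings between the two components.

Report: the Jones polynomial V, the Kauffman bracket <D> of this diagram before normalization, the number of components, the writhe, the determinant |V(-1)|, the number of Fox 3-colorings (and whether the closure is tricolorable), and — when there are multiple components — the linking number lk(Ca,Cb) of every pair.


V = -t^-4 + t^-3 + t^-1
<D> = A^-2 + A^6 - A^10 (w = -2)
1 component over 6 crossings, w = -2
9 Fox colorings among 3^6, |V(-1)| = 3: tricolorable
why: w = -2 shifts under R1 moves; the (-A^3)^(2) factor cancels that in V


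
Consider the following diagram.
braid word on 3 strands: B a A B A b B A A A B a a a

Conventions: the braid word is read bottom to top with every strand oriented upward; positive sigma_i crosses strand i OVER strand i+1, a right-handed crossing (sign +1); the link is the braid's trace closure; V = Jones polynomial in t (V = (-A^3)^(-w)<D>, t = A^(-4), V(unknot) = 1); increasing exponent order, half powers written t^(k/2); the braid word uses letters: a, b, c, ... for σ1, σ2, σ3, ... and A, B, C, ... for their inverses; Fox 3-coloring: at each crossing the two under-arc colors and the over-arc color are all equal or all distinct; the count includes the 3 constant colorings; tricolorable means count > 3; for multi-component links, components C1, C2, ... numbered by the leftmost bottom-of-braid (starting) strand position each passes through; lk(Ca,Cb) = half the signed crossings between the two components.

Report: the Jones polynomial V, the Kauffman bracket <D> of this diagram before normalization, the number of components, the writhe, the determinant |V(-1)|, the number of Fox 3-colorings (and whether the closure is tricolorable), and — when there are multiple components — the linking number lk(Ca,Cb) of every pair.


V(t) = -t^-8 + 2t^-7 - 3t^-6 + 4t^-5 - 5t^-4 + 5t^-3 - 3t^-2 + 3t^-1 - 1
bracket: -A^-12 + 3A^-8 - 3A^-4 + 5 - 5A^4 + 4A^8 - 3A^12 + 2A^16 - A^20, w = -4
1 component, writhe -4, over 14 crossings
det 27, colorings 9 of 3^14 — tricolorable
observation: |V(-1)| = 27: so tricolorable, since 3 divides 27
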